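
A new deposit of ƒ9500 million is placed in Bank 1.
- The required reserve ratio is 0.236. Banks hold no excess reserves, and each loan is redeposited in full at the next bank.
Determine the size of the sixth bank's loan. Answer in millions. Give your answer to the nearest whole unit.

Each bank lends a fraction (1 − rr) = 0.7640 of the deposit it receives, so Bank 6 receives 9500·0.7640^5 and lends 9500·0.7640^6 ≈ 1889.2253 million.

ƒ1889 million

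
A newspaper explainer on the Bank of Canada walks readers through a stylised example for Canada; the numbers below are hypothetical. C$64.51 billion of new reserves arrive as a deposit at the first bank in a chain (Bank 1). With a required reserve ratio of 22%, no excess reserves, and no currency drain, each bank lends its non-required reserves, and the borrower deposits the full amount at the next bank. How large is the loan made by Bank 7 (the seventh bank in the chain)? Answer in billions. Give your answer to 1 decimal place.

C$11.3 billion

Each bank lends a fraction (1 − rr) = 0.7800 of the deposit it receives, so Bank 7 receives 64.51·0.7800^6 and lends 64.51·0.7800^7 ≈ 11.3315 billion.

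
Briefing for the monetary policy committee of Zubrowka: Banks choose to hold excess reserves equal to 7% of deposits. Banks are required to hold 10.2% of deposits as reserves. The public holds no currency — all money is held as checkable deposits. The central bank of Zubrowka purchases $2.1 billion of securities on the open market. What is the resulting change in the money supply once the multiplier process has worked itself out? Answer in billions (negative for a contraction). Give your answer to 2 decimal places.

The money multiplier is m = 1 / (rr + e) = 1 / (0.102 + 0.07) ≈ 5.8140.
The purchase adds 2.1 billion of base, so ΔM = m × ΔMB = 5.8140 × (+2.1) = 12.2094 billion.

$12.21 billion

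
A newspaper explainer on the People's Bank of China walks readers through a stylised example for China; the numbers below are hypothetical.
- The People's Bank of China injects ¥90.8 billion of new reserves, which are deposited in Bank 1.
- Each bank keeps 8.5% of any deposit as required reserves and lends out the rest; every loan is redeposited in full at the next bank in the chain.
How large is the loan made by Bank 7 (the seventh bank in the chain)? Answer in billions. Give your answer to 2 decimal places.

¥48.76 billion

Each bank lends a fraction (1 − rr) = 0.9150 of the deposit it receives, so Bank 7 receives 90.8·0.9150^6 and lends 90.8·0.9150^7 ≈ 48.7566 billion.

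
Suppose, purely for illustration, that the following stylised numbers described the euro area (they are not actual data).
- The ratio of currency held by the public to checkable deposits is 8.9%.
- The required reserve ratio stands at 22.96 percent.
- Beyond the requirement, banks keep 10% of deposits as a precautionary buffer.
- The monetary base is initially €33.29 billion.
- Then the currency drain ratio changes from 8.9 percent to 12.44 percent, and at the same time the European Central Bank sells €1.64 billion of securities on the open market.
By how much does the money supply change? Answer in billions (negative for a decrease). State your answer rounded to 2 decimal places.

-8.22 billion

Before: m₁ = (1 + 0.089) / (0.2296 + 0.1 + 0.089) ≈ 2.60153, MB₁ = 33.29, so M₁ = 2.60153 × 33.29 ≈ 86.6049 billion.
After: m₂ = (1 + 0.1244) / (0.2296 + 0.1 + 0.1244) ≈ 2.47665, MB₂ = 33.29 − 1.64 = 31.65, so M₂ = 2.47665 × 31.65 ≈ 78.386 billion.
ΔM = M₂ − M₁ = 78.386 − 86.6049 = -8.2189 billion.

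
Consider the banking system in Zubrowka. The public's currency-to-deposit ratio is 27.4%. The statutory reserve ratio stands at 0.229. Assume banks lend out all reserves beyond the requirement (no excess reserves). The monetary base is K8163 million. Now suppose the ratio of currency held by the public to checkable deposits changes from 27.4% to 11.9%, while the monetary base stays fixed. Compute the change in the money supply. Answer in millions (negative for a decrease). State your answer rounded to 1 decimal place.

Initially m₁ = (1 + 0.274) / (0.229 + 0.274) ≈ 2.532803, so M₁ = 2.532803 × 8163 ≈ 20675.2709 million.
After the change m₂ = (1 + 0.119) / (0.229 + 0.119) ≈ 3.215517, so M₂ = 3.215517 × 8163 ≈ 26248.2653 million.
ΔM = M₂ − M₁ = 26248.2653 − 20675.2709 = 5572.9944 million.

K5573.0 million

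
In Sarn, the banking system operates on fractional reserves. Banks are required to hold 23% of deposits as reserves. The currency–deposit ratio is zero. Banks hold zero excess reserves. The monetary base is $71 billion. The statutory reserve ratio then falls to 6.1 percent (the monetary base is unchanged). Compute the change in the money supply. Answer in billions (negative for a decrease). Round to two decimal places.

Initially m₁ = 1 / (0.23) ≈ 4.34783, so M₁ = 4.34783 × 71 ≈ 308.6959 billion.
After the change m₂ = 1 / (0.061) ≈ 16.39344, so M₂ = 16.39344 × 71 ≈ 1163.9342 billion.
ΔM = M₂ − M₁ = 1163.9342 − 308.6959 = 855.2383 billion.

$855.24 billion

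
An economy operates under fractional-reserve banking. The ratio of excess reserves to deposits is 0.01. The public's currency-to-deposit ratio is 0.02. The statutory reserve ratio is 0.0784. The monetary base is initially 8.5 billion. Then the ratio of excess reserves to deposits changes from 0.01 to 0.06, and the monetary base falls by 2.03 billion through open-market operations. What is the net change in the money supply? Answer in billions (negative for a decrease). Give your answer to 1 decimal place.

Before: m₁ = (1 + 0.02) / (0.0784 + 0.01 + 0.02) ≈ 9.4096, MB₁ = 8.5, so M₁ = 9.4096 × 8.5 = 79.9816 billion.
After: m₂ = (1 + 0.02) / (0.0784 + 0.06 + 0.02) ≈ 6.4394, MB₂ = 8.5 − 2.03 = 6.47, so M₂ = 6.4394 × 6.47 ≈ 41.6629 billion.
ΔM = M₂ − M₁ = 41.6629 − 79.9816 = -38.3187 billion.

-38.3 billion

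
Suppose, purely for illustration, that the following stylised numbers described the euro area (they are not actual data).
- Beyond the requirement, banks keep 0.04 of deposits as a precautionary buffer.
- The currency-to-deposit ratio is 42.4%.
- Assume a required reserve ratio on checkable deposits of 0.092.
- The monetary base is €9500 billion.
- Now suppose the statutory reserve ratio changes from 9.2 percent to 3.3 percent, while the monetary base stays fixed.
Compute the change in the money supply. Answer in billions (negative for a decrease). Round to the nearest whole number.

€2888 billion

Initially m₁ = (1 + 0.424) / (0.092 + 0.04 + 0.424) ≈ 2.56115, so M₁ = 2.56115 × 9500 = 24330.925 billion.
After the change m₂ = (1 + 0.424) / (0.033 + 0.04 + 0.424) ≈ 2.86519, so M₂ = 2.86519 × 9500 = 27219.305 billion.
ΔM = M₂ − M₁ = 27219.305 − 24330.925 = 2888.38 billion.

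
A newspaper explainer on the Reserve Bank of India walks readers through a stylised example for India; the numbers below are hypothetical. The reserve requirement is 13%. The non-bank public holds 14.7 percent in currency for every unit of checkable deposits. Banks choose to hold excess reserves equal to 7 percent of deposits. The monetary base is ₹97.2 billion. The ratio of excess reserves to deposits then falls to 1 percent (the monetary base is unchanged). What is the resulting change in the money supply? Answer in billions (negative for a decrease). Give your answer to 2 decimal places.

Initially m₁ = (1 + 0.147) / (0.13 + 0.07 + 0.147) ≈ 3.30548, so M₁ = 3.30548 × 97.2 ≈ 321.2927 billion.
After the change m₂ = (1 + 0.147) / (0.13 + 0.01 + 0.147) ≈ 3.99652, so M₂ = 3.99652 × 97.2 ≈ 388.4617 billion.
ΔM = M₂ − M₁ = 388.4617 − 321.2927 = 67.169 billion.

₹67.17 billion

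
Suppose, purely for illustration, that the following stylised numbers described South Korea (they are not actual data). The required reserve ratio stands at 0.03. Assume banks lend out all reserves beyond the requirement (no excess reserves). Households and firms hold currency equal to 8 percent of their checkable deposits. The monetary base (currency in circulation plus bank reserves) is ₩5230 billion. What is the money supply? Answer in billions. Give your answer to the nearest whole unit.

The money multiplier is m = (1 + c) / (rr + c) = (1 + 0.08) / (0.03 + 0.08) ≈ 9.81818.
So M = m × MB = 9.81818 × 5230 = 51349.0814 billion.

₩51349 billion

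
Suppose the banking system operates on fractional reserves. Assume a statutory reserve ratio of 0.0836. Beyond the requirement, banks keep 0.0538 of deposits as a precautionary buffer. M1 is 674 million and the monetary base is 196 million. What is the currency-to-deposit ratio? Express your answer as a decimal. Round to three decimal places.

0.216

Using m = M/MB = 674/196 ≈ 3.438776. From m = (1 + c)/(c + rr + e), rearranging gives 1 + c = m·(c + rr + e), so c·(1 − m) = m·(rr + e) − 1.
Hence c = [m·(rr + e) − 1]/(1 − m) = [3.438776 × (0.0836 + 0.0538) − 1] / (1 − 3.438776) ≈ 0.216302.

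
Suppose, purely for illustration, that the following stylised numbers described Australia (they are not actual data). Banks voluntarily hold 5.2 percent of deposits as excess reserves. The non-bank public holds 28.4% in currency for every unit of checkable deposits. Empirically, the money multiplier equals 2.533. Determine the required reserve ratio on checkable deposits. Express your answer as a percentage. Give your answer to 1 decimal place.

Using m = 2.533. Since m = (1 + c)/(c + rr + e), the denominator satisfies c + rr + e = (1 + c)/m = (1 + 0.284) / 2.533 ≈ 0.506909.
With c = 0.284 and e = 0.052, the required reserve ratio on checkable deposits is 0.506909 − 0.284 − 0.052 = 0.170909.

17.1%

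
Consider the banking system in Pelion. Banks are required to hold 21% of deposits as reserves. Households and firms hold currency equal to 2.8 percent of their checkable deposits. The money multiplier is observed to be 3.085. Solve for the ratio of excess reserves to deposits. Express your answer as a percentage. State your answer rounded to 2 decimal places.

9.52%

Using m = 3.085. Since m = (1 + c)/(c + rr + e), the denominator satisfies c + rr + e = (1 + c)/m = (1 + 0.028) / 3.085 ≈ 0.333225.
With c = 0.028 and rr = 0.21, the ratio of excess reserves to deposits is 0.333225 − 0.028 − 0.21 = 0.095225.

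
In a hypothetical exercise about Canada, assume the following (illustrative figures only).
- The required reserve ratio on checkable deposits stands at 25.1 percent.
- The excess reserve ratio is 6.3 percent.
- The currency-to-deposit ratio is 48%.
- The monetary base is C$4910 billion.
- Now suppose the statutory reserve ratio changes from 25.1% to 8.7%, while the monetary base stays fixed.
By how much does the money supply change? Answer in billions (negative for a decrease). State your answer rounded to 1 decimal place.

C$2382.5 billion

Initially m₁ = (1 + 0.48) / (0.251 + 0.063 + 0.48) ≈ 1.863980, so M₁ = 1.863980 × 4910 = 9152.1418 billion.
After the change m₂ = (1 + 0.48) / (0.087 + 0.063 + 0.48) ≈ 2.349206, so M₂ = 2.349206 × 4910 ≈ 11534.6015 billion.
ΔM = M₂ − M₁ = 11534.6015 − 9152.1418 = 2382.4597 billion.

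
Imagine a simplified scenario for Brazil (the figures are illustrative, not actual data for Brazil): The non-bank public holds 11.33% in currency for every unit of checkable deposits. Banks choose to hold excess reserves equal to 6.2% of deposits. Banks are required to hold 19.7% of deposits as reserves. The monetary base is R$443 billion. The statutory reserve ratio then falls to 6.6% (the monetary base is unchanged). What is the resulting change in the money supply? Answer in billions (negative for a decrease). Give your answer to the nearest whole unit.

Initially m₁ = (1 + 0.1133) / (0.197 + 0.062 + 0.1133) ≈ 2.9903, so M₁ = 2.9903 × 443 = 1324.7029 billion.
After the change m₂ = (1 + 0.1133) / (0.066 + 0.062 + 0.1133) ≈ 4.6138, so M₂ = 4.6138 × 443 = 2043.9134 billion.
ΔM = M₂ − M₁ = 2043.9134 − 1324.7029 = 719.2105 billion.

R$719 billion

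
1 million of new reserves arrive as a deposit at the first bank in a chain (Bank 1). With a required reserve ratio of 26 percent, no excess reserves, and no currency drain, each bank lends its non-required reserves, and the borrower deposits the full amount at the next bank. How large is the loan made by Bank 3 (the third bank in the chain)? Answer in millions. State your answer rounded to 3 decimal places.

0.405 million

Each bank lends a fraction (1 − rr) = 0.7400 of the deposit it receives, so Bank 3 receives 1·0.7400^2 and lends 1·0.7400^3 ≈ 0.4052 million.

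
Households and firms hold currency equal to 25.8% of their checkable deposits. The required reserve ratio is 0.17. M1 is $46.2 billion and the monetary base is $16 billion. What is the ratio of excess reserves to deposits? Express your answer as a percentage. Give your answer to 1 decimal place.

Using m = M/MB = 46.2/16 = 2.887500. Since m = (1 + c)/(c + rr + e), the denominator satisfies c + rr + e = (1 + c)/m = (1 + 0.258) / 2.887500 ≈ 0.435671.
With c = 0.258 and rr = 0.17, the ratio of excess reserves to deposits is 0.435671 − 0.258 − 0.17 = 0.007671.

0.8%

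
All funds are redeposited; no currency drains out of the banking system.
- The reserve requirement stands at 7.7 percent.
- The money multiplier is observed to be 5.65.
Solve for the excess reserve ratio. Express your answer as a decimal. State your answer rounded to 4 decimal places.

Using m = 5.65. Since m = (1 + c)/(c + rr + e), the denominator satisfies c + rr + e = (1 + c)/m = (1 + 0) / 5.65 ≈ 0.176991.
With c = 0 and rr = 0.077, the excess reserve ratio is 0.176991 − 0 − 0.077 = 0.099991.

0.1000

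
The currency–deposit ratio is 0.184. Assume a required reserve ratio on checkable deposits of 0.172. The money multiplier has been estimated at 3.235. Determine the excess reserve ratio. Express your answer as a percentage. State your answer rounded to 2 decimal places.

Using m = 3.235. Since m = (1 + c)/(c + rr + e), the denominator satisfies c + rr + e = (1 + c)/m = (1 + 0.184) / 3.235 ≈ 0.365997.
With c = 0.184 and rr = 0.172, the excess reserve ratio is 0.365997 − 0.184 − 0.172 = 0.009997.

1.00%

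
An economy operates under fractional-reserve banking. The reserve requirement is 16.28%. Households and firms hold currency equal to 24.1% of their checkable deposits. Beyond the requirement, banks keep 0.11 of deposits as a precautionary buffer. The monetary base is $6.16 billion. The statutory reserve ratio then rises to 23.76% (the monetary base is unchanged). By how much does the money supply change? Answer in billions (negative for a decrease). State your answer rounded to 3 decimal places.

Initially m₁ = (1 + 0.241) / (0.1628 + 0.11 + 0.241) ≈ 2.41534, so M₁ = 2.41534 × 6.16 ≈ 14.8785 billion.
After the change m₂ = (1 + 0.241) / (0.2376 + 0.11 + 0.241) ≈ 2.10839, so M₂ = 2.10839 × 6.16 ≈ 12.9877 billion.
ΔM = M₂ − M₁ = 12.9877 − 14.8785 = -1.8908 billion.

-1.891 billion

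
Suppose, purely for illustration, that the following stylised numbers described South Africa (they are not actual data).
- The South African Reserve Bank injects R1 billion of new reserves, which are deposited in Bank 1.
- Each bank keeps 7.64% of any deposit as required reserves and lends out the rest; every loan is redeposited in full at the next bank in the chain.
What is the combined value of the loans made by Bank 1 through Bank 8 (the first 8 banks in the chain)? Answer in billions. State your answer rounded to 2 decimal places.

Bank i lends (1 − rr)^i of the original deposit: Bank 1 lends 1·0.9236 = 0.9236, Bank 2 lends 1·0.9236² ≈ 0.8530, and so on.
Summing a geometric series: total = 1·[0.9236·(1 − 0.9236^8) / (1 − 0.9236)] ≈ 5.6878 billion.

R5.69 billion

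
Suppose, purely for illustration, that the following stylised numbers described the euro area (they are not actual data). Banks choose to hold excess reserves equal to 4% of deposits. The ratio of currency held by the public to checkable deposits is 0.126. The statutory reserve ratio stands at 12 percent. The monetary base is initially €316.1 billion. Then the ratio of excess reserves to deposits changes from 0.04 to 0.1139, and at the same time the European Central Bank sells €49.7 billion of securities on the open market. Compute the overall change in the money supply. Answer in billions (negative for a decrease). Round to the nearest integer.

-411 billion

Before: m₁ = (1 + 0.126) / (0.12 + 0.04 + 0.126) ≈ 3.9371, MB₁ = 316.1, so M₁ = 3.9371 × 316.1 ≈ 1244.5173 billion.
After: m₂ = (1 + 0.126) / (0.12 + 0.1139 + 0.126) ≈ 3.1286, MB₂ = 316.1 − 49.7 = 266.4, so M₂ = 3.1286 × 266.4 ≈ 833.459 billion.
ΔM = M₂ − M₁ = 833.459 − 1244.5173 = -411.0583 billion.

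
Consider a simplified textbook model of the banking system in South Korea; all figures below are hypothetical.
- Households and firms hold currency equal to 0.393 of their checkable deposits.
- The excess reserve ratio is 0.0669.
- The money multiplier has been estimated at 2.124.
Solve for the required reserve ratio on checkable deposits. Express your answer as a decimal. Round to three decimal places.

Using m = 2.124. Since m = (1 + c)/(c + rr + e), the denominator satisfies c + rr + e = (1 + c)/m = (1 + 0.393) / 2.124 ≈ 0.655838.
With c = 0.393 and e = 0.0669, the required reserve ratio on checkable deposits is 0.655838 − 0.393 − 0.0669 = 0.195938.

0.196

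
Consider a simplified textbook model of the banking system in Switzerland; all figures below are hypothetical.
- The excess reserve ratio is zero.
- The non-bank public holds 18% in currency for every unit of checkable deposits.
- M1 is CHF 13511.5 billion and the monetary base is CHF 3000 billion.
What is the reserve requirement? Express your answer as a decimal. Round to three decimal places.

0.082

Using m = M/MB = 13511.5/3000 ≈ 4.503833. Since m = (1 + c)/(c + rr + e), the denominator satisfies c + rr + e = (1 + c)/m = (1 + 0.18) / 4.503833 ≈ 0.261999.
With c = 0.18 and e = 0, the reserve requirement is 0.261999 − 0.18 − 0 = 0.081999.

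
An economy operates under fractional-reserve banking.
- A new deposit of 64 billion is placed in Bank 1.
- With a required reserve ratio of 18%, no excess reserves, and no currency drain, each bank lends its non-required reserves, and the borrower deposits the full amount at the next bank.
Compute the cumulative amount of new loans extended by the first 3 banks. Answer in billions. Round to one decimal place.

Bank i lends (1 − rr)^i of the original deposit: Bank 1 lends 64·0.8200 = 52.4800, Bank 2 lends 64·0.8200² = 43.0336, and so on.
Summing a geometric series: total = 64·[0.8200·(1 − 0.8200^3) / (1 − 0.8200)] ≈ 130.8012 billion.

130.8 billion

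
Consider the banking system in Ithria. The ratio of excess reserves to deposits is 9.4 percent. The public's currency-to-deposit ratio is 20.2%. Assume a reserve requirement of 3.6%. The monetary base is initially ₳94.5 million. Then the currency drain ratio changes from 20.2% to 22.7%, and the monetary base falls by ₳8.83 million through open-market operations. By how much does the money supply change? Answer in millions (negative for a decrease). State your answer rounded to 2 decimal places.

Before: m₁ = (1 + 0.202) / (0.036 + 0.094 + 0.202) ≈ 3.62048, MB₁ = 94.5, so M₁ = 3.62048 × 94.5 ≈ 342.1354 million.
After: m₂ = (1 + 0.227) / (0.036 + 0.094 + 0.227) ≈ 3.43697, MB₂ = 94.5 − 8.83 = 85.67, so M₂ = 3.43697 × 85.67 ≈ 294.4452 million.
ΔM = M₂ − M₁ = 294.4452 − 342.1354 = -47.6902 million.

-47.69 million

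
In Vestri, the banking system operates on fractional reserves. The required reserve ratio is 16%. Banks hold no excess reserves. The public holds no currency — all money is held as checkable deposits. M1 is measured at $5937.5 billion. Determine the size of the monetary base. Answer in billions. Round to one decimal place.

$950.0 billion

With no currency drain and no excess reserves, the money multiplier is m = 1/rr = 1/0.16 = 6.25.
The monetary base is MB = M / m = 5937.5 / 6.25 = 950 billion.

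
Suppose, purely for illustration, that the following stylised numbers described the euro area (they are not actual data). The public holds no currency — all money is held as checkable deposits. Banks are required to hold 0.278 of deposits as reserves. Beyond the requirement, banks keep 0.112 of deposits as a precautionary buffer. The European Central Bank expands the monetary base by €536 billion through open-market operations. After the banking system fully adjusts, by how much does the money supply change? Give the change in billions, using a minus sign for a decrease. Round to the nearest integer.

€1374 billion

The money multiplier is m = 1 / (rr + e) = 1 / (0.278 + 0.112) ≈ 2.5641.
The purchase adds 536 billion of base, so ΔM = m × ΔMB = 2.5641 × (+536) = 1374.3576 billion.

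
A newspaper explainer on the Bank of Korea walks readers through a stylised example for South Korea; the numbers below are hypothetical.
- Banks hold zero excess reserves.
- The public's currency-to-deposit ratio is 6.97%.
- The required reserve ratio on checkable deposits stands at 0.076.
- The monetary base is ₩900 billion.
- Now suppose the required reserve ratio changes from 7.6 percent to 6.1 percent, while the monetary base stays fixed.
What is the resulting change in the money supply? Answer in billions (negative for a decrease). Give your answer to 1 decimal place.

₩758.3 billion

Initially m₁ = (1 + 0.0697) / (0.076 + 0.0697) ≈ 7.34180, so M₁ = 7.34180 × 900 = 6607.62 billion.
After the change m₂ = (1 + 0.0697) / (0.061 + 0.0697) ≈ 8.18439, so M₂ = 8.18439 × 900 = 7365.951 billion.
ΔM = M₂ − M₁ = 7365.951 − 6607.62 = 758.331 billion.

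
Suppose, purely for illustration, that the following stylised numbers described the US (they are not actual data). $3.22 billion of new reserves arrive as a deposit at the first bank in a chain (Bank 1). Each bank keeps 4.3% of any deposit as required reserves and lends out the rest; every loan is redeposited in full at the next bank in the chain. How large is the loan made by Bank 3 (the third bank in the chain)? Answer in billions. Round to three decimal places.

Each bank lends a fraction (1 − rr) = 0.9570 of the deposit it receives, so Bank 3 receives 3.22·0.9570^2 and lends 3.22·0.9570^3 ≈ 2.8222 billion.

$2.822 billion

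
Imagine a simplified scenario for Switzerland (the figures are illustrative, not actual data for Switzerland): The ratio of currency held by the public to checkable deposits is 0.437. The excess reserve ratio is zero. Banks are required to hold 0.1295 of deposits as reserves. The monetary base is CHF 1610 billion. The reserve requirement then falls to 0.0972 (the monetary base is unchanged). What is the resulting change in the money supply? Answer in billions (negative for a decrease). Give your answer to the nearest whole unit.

CHF 247 billion

Initially m₁ = (1 + 0.437) / (0.1295 + 0.437) ≈ 2.53663, so M₁ = 2.53663 × 1610 = 4083.9743 billion.
After the change m₂ = (1 + 0.437) / (0.0972 + 0.437) ≈ 2.69, so M₂ = 2.69 × 1610 = 4330.9 billion.
ΔM = M₂ − M₁ = 4330.9 − 4083.9743 = 246.9257 billion.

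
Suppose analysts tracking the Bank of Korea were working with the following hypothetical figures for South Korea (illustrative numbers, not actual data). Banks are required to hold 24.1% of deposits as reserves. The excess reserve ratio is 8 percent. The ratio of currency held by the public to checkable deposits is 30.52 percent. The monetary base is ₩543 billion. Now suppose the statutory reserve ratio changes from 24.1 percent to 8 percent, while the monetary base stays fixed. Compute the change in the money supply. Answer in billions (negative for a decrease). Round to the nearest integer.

Initially m₁ = (1 + 0.3052) / (0.241 + 0.08 + 0.3052) ≈ 2.0843, so M₁ = 2.0843 × 543 = 1131.7749 billion.
After the change m₂ = (1 + 0.3052) / (0.08 + 0.08 + 0.3052) ≈ 2.8057, so M₂ = 2.8057 × 543 = 1523.4951 billion.
ΔM = M₂ − M₁ = 1523.4951 − 1131.7749 = 391.7202 billion.

₩392 billion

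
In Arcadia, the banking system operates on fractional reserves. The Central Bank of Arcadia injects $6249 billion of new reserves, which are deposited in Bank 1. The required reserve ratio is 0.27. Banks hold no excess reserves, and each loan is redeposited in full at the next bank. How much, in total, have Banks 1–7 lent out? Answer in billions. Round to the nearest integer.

$15029 billion

Bank i lends (1 − rr)^i of the original deposit: Bank 1 lends 6249·0.7300 = 4561.7700, Bank 2 lends 6249·0.7300² = 3330.0921, and so on.
Summing a geometric series: total = 6249·[0.7300·(1 − 0.7300^7) / (1 − 0.7300)] ≈ 15028.9374 billion.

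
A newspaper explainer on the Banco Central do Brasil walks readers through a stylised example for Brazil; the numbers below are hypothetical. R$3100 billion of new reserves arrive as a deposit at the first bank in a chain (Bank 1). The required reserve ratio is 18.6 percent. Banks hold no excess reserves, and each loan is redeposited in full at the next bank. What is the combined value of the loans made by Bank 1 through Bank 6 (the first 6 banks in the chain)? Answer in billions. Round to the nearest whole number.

R$9620 billion

Bank i lends (1 − rr)^i of the original deposit: Bank 1 lends 3100·0.8140 = 2523.4000, Bank 2 lends 3100·0.8140² = 2054.0476, and so on.
Summing a geometric series: total = 3100·[0.8140·(1 − 0.8140^6) / (1 − 0.8140)] ≈ 9620.0987 billion.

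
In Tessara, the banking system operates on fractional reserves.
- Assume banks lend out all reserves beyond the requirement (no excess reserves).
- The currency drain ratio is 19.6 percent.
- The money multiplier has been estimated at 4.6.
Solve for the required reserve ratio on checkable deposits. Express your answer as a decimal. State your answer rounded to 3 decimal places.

0.064

Using m = 4.6. Since m = (1 + c)/(c + rr + e), the denominator satisfies c + rr + e = (1 + c)/m = (1 + 0.196) / 4.6 = 0.260000.
With c = 0.196 and e = 0, the required reserve ratio on checkable deposits is 0.260000 − 0.196 − 0 = 0.064.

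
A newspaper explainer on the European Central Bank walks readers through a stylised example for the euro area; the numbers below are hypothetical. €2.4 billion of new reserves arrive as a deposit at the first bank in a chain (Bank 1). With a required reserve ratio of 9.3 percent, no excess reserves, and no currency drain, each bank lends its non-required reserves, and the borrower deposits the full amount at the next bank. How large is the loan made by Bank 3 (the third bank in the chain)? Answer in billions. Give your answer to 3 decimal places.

€1.791 billion

Each bank lends a fraction (1 − rr) = 0.9070 of the deposit it receives, so Bank 3 receives 2.4·0.9070^2 and lends 2.4·0.9070^3 ≈ 1.7907 billion.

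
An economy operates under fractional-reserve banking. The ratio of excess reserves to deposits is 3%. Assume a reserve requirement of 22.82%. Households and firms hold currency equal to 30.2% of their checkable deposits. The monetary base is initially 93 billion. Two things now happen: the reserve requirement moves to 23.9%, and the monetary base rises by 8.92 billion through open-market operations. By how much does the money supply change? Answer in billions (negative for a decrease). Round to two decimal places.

Before: m₁ = (1 + 0.302) / (0.2282 + 0.03 + 0.302) ≈ 2.324170, MB₁ = 93, so M₁ = 2.324170 × 93 ≈ 216.1478 billion.
After: m₂ = (1 + 0.302) / (0.239 + 0.03 + 0.302) ≈ 2.280210, MB₂ = 93 + 8.92 = 101.92, so M₂ = 2.280210 × 101.92 ≈ 232.399 billion.
ΔM = M₂ − M₁ = 232.399 − 216.1478 = 16.2512 billion.

16.25 billion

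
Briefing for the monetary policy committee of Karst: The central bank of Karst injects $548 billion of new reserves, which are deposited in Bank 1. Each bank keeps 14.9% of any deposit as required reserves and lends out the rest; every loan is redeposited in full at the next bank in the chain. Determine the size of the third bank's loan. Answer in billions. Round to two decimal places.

$337.73 billion

Each bank lends a fraction (1 − rr) = 0.8510 of the deposit it receives, so Bank 3 receives 548·0.8510^2 and lends 548·0.8510^3 ≈ 337.7297 billion.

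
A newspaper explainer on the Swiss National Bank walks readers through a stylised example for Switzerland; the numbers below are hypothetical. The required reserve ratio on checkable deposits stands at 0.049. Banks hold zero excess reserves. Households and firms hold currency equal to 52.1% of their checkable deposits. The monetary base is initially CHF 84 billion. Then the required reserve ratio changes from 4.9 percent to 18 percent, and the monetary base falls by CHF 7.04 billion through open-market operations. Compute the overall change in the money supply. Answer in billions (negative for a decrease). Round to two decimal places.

Before: m₁ = (1 + 0.521) / (0.049 + 0.521) ≈ 2.66842, MB₁ = 84, so M₁ = 2.66842 × 84 ≈ 224.1473 billion.
After: m₂ = (1 + 0.521) / (0.18 + 0.521) ≈ 2.16976, MB₂ = 84 − 7.04 = 76.96, so M₂ = 2.16976 × 76.96 ≈ 166.9847 billion.
ΔM = M₂ − M₁ = 166.9847 − 224.1473 = -57.1626 billion.

-57.16 billion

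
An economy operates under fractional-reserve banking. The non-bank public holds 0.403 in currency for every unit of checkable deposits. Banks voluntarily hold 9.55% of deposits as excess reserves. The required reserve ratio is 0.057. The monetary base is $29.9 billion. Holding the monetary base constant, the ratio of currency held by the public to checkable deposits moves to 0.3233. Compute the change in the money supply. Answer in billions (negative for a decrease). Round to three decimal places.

Initially m₁ = (1 + 0.403) / (0.057 + 0.0955 + 0.403) ≈ 2.525653, so M₁ = 2.525653 × 29.9 ≈ 75.517 billion.
After the change m₂ = (1 + 0.3233) / (0.057 + 0.0955 + 0.3233) ≈ 2.781211, so M₂ = 2.781211 × 29.9 ≈ 83.1582 billion.
ΔM = M₂ − M₁ = 83.1582 − 75.517 = 7.6412 billion.

$7.641 billion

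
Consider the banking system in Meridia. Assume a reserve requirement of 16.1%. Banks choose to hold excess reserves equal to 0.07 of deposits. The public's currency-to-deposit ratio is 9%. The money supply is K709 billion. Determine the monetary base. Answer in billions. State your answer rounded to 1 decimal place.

K208.8 billion

The money multiplier is m = (1 + c) / (rr + e + c) = (1 + 0.09) / (0.161 + 0.07 + 0.09) ≈ 3.39564.
MB = M / m = 709 / 3.39564 ≈ 208.7972 billion.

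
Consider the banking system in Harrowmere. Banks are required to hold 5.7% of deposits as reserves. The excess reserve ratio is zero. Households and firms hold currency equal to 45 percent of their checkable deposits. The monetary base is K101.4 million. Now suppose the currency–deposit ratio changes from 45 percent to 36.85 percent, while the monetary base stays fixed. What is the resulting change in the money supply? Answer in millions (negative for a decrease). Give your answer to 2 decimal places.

Initially m₁ = (1 + 0.45) / (0.057 + 0.45) ≈ 2.859961, so M₁ = 2.859961 × 101.4 ≈ 290 million.
After the change m₂ = (1 + 0.3685) / (0.057 + 0.3685) ≈ 3.216216, so M₂ = 3.216216 × 101.4 ≈ 326.1243 million.
ΔM = M₂ − M₁ = 326.1243 − 290 = 36.1243 million.

K36.12 million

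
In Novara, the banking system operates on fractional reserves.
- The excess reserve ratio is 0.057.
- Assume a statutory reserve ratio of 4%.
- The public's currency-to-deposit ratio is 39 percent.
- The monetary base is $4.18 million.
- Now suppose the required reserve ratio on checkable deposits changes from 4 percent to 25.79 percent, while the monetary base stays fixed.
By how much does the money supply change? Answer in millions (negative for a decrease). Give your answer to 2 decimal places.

Initially m₁ = (1 + 0.39) / (0.04 + 0.057 + 0.39) ≈ 2.8542, so M₁ = 2.8542 × 4.18 ≈ 11.9306 million.
After the change m₂ = (1 + 0.39) / (0.2579 + 0.057 + 0.39) ≈ 1.9719, so M₂ = 1.9719 × 4.18 ≈ 8.2425 million.
ΔM = M₂ − M₁ = 8.2425 − 11.9306 = -3.6881 million.

-3.69 million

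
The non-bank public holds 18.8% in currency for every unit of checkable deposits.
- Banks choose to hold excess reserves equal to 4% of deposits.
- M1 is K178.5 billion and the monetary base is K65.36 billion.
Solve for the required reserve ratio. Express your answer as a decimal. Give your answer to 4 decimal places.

0.2070

Using m = M/MB = 178.5/65.36 ≈ 2.731028. Since m = (1 + c)/(c + rr + e), the denominator satisfies c + rr + e = (1 + c)/m = (1 + 0.188) / 2.731028 ≈ 0.435001.
With c = 0.188 and e = 0.04, the required reserve ratio is 0.435001 − 0.188 − 0.04 = 0.207001.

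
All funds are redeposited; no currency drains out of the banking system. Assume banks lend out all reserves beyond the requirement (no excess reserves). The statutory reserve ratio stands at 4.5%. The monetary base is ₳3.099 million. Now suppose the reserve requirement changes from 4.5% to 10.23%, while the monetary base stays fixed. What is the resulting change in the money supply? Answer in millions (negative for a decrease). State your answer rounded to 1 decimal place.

Initially m₁ = 1 / (0.045) ≈ 22.2222, so M₁ = 22.2222 × 3.099 ≈ 68.8666 million.
After the change m₂ = 1 / (0.1023) ≈ 9.7752, so M₂ = 9.7752 × 3.099 ≈ 30.2933 million.
ΔM = M₂ − M₁ = 30.2933 − 68.8666 = -38.5733 million.

-38.6 million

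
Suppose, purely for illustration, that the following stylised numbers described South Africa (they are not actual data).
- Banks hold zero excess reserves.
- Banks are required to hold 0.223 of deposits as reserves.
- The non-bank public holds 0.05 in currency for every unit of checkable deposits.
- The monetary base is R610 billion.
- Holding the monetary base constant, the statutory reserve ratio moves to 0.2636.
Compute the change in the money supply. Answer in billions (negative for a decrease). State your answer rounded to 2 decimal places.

-303.74 billion

Initially m₁ = (1 + 0.05) / (0.223 + 0.05) ≈ 3.846154, so M₁ = 3.846154 × 610 ≈ 2346.1539 billion.
After the change m₂ = (1 + 0.05) / (0.2636 + 0.05) ≈ 3.348214, so M₂ = 3.348214 × 610 ≈ 2042.4105 billion.
ΔM = M₂ − M₁ = 2042.4105 − 2346.1539 = -303.7434 billion.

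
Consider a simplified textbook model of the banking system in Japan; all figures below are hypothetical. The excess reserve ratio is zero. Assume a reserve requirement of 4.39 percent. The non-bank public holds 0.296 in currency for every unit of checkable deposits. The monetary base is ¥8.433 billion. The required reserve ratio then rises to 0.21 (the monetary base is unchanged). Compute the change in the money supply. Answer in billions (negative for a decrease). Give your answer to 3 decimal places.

-10.555 billion

Initially m₁ = (1 + 0.296) / (0.0439 + 0.296) ≈ 3.81289, so M₁ = 3.81289 × 8.433 ≈ 32.1541 billion.
After the change m₂ = (1 + 0.296) / (0.21 + 0.296) ≈ 2.56126, so M₂ = 2.56126 × 8.433 ≈ 21.5991 billion.
ΔM = M₂ − M₁ = 21.5991 − 32.1541 = -10.555 billion.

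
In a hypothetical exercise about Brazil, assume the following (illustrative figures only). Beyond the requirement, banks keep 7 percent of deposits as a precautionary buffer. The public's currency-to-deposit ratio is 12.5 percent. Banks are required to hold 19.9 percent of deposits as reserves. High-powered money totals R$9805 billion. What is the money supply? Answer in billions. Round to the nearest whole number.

The money multiplier is m = (1 + c) / (rr + e + c) = (1 + 0.125) / (0.199 + 0.07 + 0.125) ≈ 2.85533.
So M = m × MB = 2.85533 × 9805 ≈ 27996.5107 billion.

R$27997 billion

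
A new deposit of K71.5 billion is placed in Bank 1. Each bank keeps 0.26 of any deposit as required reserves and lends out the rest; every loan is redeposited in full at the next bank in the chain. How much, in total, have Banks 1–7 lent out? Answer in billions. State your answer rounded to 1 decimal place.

K178.8 billion

Bank i lends (1 − rr)^i of the original deposit: Bank 1 lends 71.5·0.7400 = 52.9100, Bank 2 lends 71.5·0.7400² = 39.1534, and so on.
Summing a geometric series: total = 71.5·[0.7400·(1 − 0.7400^7) / (1 − 0.7400)] ≈ 178.7721 billion.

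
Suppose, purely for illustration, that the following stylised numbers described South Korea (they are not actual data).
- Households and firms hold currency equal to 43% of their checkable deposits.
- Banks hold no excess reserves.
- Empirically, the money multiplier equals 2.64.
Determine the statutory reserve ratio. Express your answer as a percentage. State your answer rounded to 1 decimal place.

11.2%

Using m = 2.64. Since m = (1 + c)/(c + rr + e), the denominator satisfies c + rr + e = (1 + c)/m = (1 + 0.43) / 2.64 ≈ 0.541667.
With c = 0.43 and e = 0, the statutory reserve ratio is 0.541667 − 0.43 − 0 = 0.111667.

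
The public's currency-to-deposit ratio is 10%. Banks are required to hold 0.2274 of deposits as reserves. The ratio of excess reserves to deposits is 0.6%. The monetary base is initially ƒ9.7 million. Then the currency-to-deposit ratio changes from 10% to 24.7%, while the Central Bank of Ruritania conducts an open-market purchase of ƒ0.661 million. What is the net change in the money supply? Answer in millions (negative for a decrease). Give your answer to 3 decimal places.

-5.109 million

Before: m₁ = (1 + 0.1) / (0.2274 + 0.006 + 0.1) ≈ 3.299340, MB₁ = 9.7, so M₁ = 3.299340 × 9.7 ≈ 32.0036 million.
After: m₂ = (1 + 0.247) / (0.2274 + 0.006 + 0.247) ≈ 2.595754, MB₂ = 9.7 + 0.661 = 10.361, so M₂ = 2.595754 × 10.361 ≈ 26.8946 million.
ΔM = M₂ − M₁ = 26.8946 − 32.0036 = -5.109 million.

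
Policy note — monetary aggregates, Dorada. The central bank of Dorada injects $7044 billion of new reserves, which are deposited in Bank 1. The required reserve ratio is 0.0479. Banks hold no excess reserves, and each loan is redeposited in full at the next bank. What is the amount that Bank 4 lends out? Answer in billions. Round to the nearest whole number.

Each bank lends a fraction (1 − rr) = 0.9521 of the deposit it receives, so Bank 4 receives 7044·0.9521^3 and lends 7044·0.9521^4 ≈ 5788.2810 billion.

$5788 billion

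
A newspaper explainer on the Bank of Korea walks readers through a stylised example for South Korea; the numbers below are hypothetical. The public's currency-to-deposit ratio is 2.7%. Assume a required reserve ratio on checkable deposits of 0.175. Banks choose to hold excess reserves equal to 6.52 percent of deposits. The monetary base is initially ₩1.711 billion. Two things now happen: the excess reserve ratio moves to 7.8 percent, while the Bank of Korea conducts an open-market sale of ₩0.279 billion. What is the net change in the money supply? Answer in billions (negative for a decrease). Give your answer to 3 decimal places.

Before: m₁ = (1 + 0.027) / (0.175 + 0.0652 + 0.027) ≈ 3.84356, MB₁ = 1.711, so M₁ = 3.84356 × 1.711 ≈ 6.5763 billion.
After: m₂ = (1 + 0.027) / (0.175 + 0.078 + 0.027) ≈ 3.66786, MB₂ = 1.711 − 0.279 = 1.432, so M₂ = 3.66786 × 1.432 ≈ 5.2524 billion.
ΔM = M₂ − M₁ = 5.2524 − 6.5763 = -1.3239 billion.

-1.324 billion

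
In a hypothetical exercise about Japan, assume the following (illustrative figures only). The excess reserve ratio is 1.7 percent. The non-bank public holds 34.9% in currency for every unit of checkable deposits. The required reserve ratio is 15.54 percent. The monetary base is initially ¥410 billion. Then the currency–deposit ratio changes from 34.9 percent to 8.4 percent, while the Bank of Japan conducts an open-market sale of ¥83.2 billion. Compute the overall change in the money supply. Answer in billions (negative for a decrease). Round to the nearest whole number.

¥321 billion

Before: m₁ = (1 + 0.349) / (0.1554 + 0.017 + 0.349) ≈ 2.5873, MB₁ = 410, so M₁ = 2.5873 × 410 = 1060.793 billion.
After: m₂ = (1 + 0.084) / (0.1554 + 0.017 + 0.084) ≈ 4.2278, MB₂ = 410 − 83.2 = 326.8, so M₂ = 4.2278 × 326.8 ≈ 1381.645 billion.
ΔM = M₂ − M₁ = 1381.645 − 1060.793 = 320.852 billion.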